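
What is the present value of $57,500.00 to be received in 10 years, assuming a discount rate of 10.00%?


Present value formula: PV = FV / (1 + r)^t
PV = $57,500.00 / (1 + 0.1)^10
PV = $57,500.00 / 2.593742
PV = $22,168.74

PV = FV / (1 + r)^t = $22,168.74


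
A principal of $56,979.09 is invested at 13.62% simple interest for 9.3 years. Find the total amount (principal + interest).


Total amount formula: A = P(1 + rt) = P + P·r·t
Interest: I = P × r × t = $56,979.09 × 0.1362 × 9.3 = $72,173.13
A = P + I = $56,979.09 + $72,173.13 = $129,152.22

A = P + I = P(1 + rt) = $129,152.22


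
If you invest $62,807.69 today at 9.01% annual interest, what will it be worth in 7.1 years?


Future value formula: FV = PV × (1 + r)^t
FV = $62,807.69 × (1 + 0.0901)^7.1
FV = $62,807.69 × 1.8450622
FV = $115,884.09

FV = PV × (1 + r)^t = $115,884.09


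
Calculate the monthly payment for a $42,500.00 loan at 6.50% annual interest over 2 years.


Loan payment formula: PMT = PV × r / (1 − (1 + r)^(−n))
Monthly rate r = 0.065/12 ≈ 0.00541667, n = 24 months
Denominator: 1 − (1 + 0.065/12)^(−24) = 0.121596
PMT = $42,500.00 × (0.065/12) / 0.121596
PMT = $1,893.22 per month

PMT = PV × r / (1-(1+r)^(-n)) = $1,893.22/month


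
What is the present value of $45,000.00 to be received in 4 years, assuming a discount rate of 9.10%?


Present value formula: PV = FV / (1 + r)^t
PV = $45,000.00 / (1 + 0.091)^4
PV = $45,000.00 / 1.416769
PV = $31,762.41

PV = FV / (1 + r)^t = $31,762.41


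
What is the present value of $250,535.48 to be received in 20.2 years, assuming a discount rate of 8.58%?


Present value formula: PV = FV / (1 + r)^t
PV = $250,535.48 / (1 + 0.0858)^20.2
PV = $250,535.48 / 5.274080
PV = $47,503.16

PV = FV / (1 + r)^t = $47,503.16


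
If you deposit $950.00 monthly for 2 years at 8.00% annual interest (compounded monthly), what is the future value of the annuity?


Future value of an ordinary annuity: FV = PMT × ((1 + r)^n − 1) / r
Monthly rate r = 0.08/12 ≈ 0.00666667, n = 24
FV = $950.00 × ((1 + 0.08/12)^24 − 1) / (0.08/12)
FV = $950.00 × 25.933190
FV = $24,636.53

FV = PMT × ((1+r)^n - 1)/r = $24,636.53


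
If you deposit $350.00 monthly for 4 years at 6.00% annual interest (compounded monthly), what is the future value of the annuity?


Future value of an ordinary annuity: FV = PMT × ((1 + r)^n − 1) / r
Monthly rate r = 0.06/12 = 0.005, n = 48
FV = $350.00 × ((1 + 0.06/12)^48 − 1) / (0.06/12)
FV = $350.00 × 54.097832
FV = $18,934.24

FV = PMT × ((1+r)^n - 1)/r = $18,934.24


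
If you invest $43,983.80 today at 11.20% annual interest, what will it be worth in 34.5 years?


Future value formula: FV = PV × (1 + r)^t
FV = $43,983.80 × (1 + 0.112)^34.5
FV = $43,983.80 × 38.9596602
FV = $1,713,593.90

FV = PV × (1 + r)^t = $1,713,593.90


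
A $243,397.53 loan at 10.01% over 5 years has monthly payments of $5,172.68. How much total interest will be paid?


Total paid over the life of the loan = PMT × n.
Total paid = $5,172.68 × 60 = $310,360.80
Total interest = total paid − principal = $310,360.80 − $243,397.53 = $66,963.27

Total interest = (PMT × n) - PV = $66,963.27


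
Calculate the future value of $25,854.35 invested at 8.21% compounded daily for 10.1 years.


Compound interest formula: A = P(1 + r/n)^(nt)
A = $25,854.35 × (1 + 0.0821/365)^(365 × 10.1)
Growth factor: (1 + 0.0821/365)^3686.5 = 2.291294
A = $25,854.35 × 2.291294
A = $59,239.92

A = P(1 + r/n)^(nt) = $59,239.92


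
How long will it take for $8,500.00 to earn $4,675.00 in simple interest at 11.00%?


Rearrange the simple interest formula for t:
I = P × r × t  ⇒  t = I / (P × r)
t = $4,675.00 / ($8,500.00 × 0.11)
t = 5

t = I/(P×r) = 5 years


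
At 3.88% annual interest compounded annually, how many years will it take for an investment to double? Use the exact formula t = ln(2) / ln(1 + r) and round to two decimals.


Doubling condition: (1 + r)^t = 2
Take ln of both sides: t × ln(1 + r) = ln(2)
t = ln(2) / ln(1 + r)
t = 0.693147 / 0.038066
t = 18.21

t = ln(2) / ln(1 + r) = 18.21 years


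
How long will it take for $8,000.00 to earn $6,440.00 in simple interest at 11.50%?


Rearrange the simple interest formula for t:
I = P × r × t  ⇒  t = I / (P × r)
t = $6,440.00 / ($8,000.00 × 0.115)
t = 7

t = I/(P×r) = 7 years


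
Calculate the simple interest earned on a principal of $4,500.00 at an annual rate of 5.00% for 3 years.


Simple interest formula: I = P × r × t
I = $4,500.00 × 0.05 × 3
I = $675.00

I = P × r × t = $675.00


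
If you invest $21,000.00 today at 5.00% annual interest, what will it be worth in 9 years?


Future value formula: FV = PV × (1 + r)^t
FV = $21,000.00 × (1 + 0.05)^9
FV = $21,000.00 × 1.551328
FV = $32,577.89

FV = PV × (1 + r)^t = $32,577.89


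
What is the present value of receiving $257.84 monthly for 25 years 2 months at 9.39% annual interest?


Present value of an ordinary annuity: PV = PMT × (1 − (1 + r)^(−n)) / r
Monthly rate r = 0.0939/12 = 0.007825, n = 302
PV = $257.84 × (1 − (1 + 0.0939/12)^(−302)) / (0.0939/12)
PV = $257.84 × 115.655847
PV = $29,820.70

PV = PMT × (1-(1+r)^(-n))/r = $29,820.70


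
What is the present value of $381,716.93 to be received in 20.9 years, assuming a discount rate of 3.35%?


Present value formula: PV = FV / (1 + r)^t
PV = $381,716.93 / (1 + 0.0335)^20.9
PV = $381,716.93 / 1.99108157
PV = $191,713.36

PV = FV / (1 + r)^t = $191,713.36


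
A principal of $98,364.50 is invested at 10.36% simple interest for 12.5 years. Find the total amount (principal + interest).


Total amount formula: A = P(1 + rt) = P + P·r·t
Interest: I = P × r × t = $98,364.50 × 0.1036 × 12.5 = $127,382.03
A = P + I = $98,364.50 + $127,382.03 = $225,746.53

A = P + I = P(1 + rt) = $225,746.53


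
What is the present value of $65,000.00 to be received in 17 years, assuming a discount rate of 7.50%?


Present value formula: PV = FV / (1 + r)^t
PV = $65,000.00 / (1 + 0.075)^17
PV = $65,000.00 / 3.4193526
PV = $19,009.45

PV = FV / (1 + r)^t = $19,009.45


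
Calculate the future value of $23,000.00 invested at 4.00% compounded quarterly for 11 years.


Compound interest formula: A = P(1 + r/n)^(nt)
A = $23,000.00 × (1 + 0.04/4)^(4 × 11)
Growth factor: (1 + 0.04/4)^44 = 1.5493176
A = $23,000.00 × 1.5493176
A = $35,634.30

A = P(1 + r/n)^(nt) = $35,634.30


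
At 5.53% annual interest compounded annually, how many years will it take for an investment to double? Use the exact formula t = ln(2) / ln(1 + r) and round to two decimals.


Doubling condition: (1 + r)^t = 2
Take ln of both sides: t × ln(1 + r) = ln(2)
t = ln(2) / ln(1 + r)
t = 0.693147 / 0.053825
t = 12.88

t = ln(2) / ln(1 + r) = 12.88 years


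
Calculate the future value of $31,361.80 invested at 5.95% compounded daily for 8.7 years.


Compound interest formula: A = P(1 + r/n)^(nt)
A = $31,361.80 × (1 + 0.0595/365)^(365 × 8.7)
Growth factor: (1 + 0.0595/365)^3175.5 = 1.6780087
A = $31,361.80 × 1.6780087
A = $52,625.37

A = P(1 + r/n)^(nt) = $52,625.37


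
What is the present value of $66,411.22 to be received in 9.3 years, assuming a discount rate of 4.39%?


Present value formula: PV = FV / (1 + r)^t
PV = $66,411.22 / (1 + 0.0439)^9.3
PV = $66,411.22 / 1.491172
PV = $44,536.26

PV = FV / (1 + r)^t = $44,536.26


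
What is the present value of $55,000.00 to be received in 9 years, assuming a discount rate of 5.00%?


Present value formula: PV = FV / (1 + r)^t
PV = $55,000.00 / (1 + 0.05)^9
PV = $55,000.00 / 1.5513282
PV = $35,453.49

PV = FV / (1 + r)^t = $35,453.49


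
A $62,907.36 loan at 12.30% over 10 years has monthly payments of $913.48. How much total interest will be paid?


Total paid over the life of the loan = PMT × n.
Total paid = $913.48 × 120 = $109,617.60
Total interest = total paid − principal = $109,617.60 − $62,907.36 = $46,710.24

Total interest = (PMT × n) - PV = $46,710.24


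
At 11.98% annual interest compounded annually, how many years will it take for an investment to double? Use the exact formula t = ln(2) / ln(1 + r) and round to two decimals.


Doubling condition: (1 + r)^t = 2
Take ln of both sides: t × ln(1 + r) = ln(2)
t = ln(2) / ln(1 + r)
t = 0.693147 / 0.113150
t = 6.13

t = ln(2) / ln(1 + r) = 6.13 years


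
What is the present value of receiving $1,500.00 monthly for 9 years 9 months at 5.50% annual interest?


Present value of an ordinary annuity: PV = PMT × (1 − (1 + r)^(−n)) / r
Monthly rate r = 0.055/12 ≈ 0.00458333, n = 117
PV = $1,500.00 × (1 − (1 + 0.055/12)^(−117)) / (0.055/12)
PV = $1,500.00 × 90.402601
PV = $135,603.90

PV = PMT × (1-(1+r)^(-n))/r = $135,603.90


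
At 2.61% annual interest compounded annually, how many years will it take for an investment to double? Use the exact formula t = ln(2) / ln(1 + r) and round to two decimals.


Doubling condition: (1 + r)^t = 2
Take ln of both sides: t × ln(1 + r) = ln(2)
t = ln(2) / ln(1 + r)
t = 0.693147 / 0.025765
t = 26.90

t = ln(2) / ln(1 + r) = 26.90 years


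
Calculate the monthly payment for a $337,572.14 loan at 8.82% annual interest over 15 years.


Loan payment formula: PMT = PV × r / (1 − (1 + r)^(−n))
Monthly rate r = 0.0882/12 = 0.00735, n = 180 months
Denominator: 1 − (1 + 0.0882/12)^(−180) = 0.732373
PMT = $337,572.14 × (0.0882/12) / 0.732373
PMT = $3,387.83 per month

PMT = PV × r / (1-(1+r)^(-n)) = $3,387.83/month


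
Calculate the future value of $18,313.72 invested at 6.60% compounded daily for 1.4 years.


Compound interest formula: A = P(1 + r/n)^(nt)
A = $18,313.72 × (1 + 0.066/365)^(365 × 1.4)
Growth factor: (1 + 0.066/365)^511 = 1.096794
A = $18,313.72 × 1.096794
A = $20,086.38

A = P(1 + r/n)^(nt) = $20,086.38


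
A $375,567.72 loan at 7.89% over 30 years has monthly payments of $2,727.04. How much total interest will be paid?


Total paid over the life of the loan = PMT × n.
Total paid = $2,727.04 × 360 = $981,734.40
Total interest = total paid − principal = $981,734.40 − $375,567.72 = $606,166.68

Total interest = (PMT × n) - PV = $606,166.68


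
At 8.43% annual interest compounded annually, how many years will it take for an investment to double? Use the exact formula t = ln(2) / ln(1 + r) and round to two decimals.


Doubling condition: (1 + r)^t = 2
Take ln of both sides: t × ln(1 + r) = ln(2)
t = ln(2) / ln(1 + r)
t = 0.693147 / 0.080935
t = 8.56

t = ln(2) / ln(1 + r) = 8.56 years


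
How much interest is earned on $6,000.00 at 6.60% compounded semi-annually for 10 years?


Compound interest earned = final amount − principal.
A = P(1 + r/n)^(nt) = $6,000.00 × (1 + 0.066/2)^(2 × 10) = $11,485.71
Interest = A − P = $11,485.71 − $6,000.00 = $5,485.71

Interest = A - P = $5,485.71


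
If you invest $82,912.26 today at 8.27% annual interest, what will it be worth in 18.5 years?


Future value formula: FV = PV × (1 + r)^t
FV = $82,912.26 × (1 + 0.0827)^18.5
FV = $82,912.26 × 4.34911138
FV = $360,594.65

FV = PV × (1 + r)^t = $360,594.65


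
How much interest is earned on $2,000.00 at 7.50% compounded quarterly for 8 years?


Compound interest earned = final amount − principal.
A = P(1 + r/n)^(nt) = $2,000.00 × (1 + 0.075/4)^(4 × 8) = $3,624.05
Interest = A − P = $3,624.05 − $2,000.00 = $1,624.05

Interest = A - P = $1,624.05


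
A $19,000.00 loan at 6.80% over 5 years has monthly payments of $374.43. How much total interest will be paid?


Total paid over the life of the loan = PMT × n.
Total paid = $374.43 × 60 = $22,465.80
Total interest = total paid − principal = $22,465.80 − $19,000.00 = $3,465.80

Total interest = (PMT × n) - PV = $3,465.80


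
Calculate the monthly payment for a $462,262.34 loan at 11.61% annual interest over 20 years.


Loan payment formula: PMT = PV × r / (1 − (1 + r)^(−n))
Monthly rate r = 0.1161/12 = 0.009675, n = 240 months
Denominator: 1 − (1 + 0.1161/12)^(−240) = 0.900822
PMT = $462,262.34 × (0.1161/12) / 0.900822
PMT = $4,964.79 per month

PMT = PV × r / (1-(1+r)^(-n)) = $4,964.79/month


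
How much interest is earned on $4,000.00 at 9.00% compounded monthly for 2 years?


Compound interest earned = final amount − principal.
A = P(1 + r/n)^(nt) = $4,000.00 × (1 + 0.09/12)^(12 × 2) = $4,785.65
Interest = A − P = $4,785.65 − $4,000.00 = $785.65

Interest = A - P = $785.65


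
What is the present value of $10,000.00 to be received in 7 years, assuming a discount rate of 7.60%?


Present value formula: PV = FV / (1 + r)^t
PV = $10,000.00 / (1 + 0.076)^7
PV = $10,000.00 / 1.669882
PV = $5,988.45

PV = FV / (1 + r)^t = $5,988.45


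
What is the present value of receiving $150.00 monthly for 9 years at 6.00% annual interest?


Present value of an ordinary annuity: PV = PMT × (1 − (1 + r)^(−n)) / r
Monthly rate r = 0.06/12 = 0.005, n = 108
PV = $150.00 × (1 − (1 + 0.06/12)^(−108)) / (0.06/12)
PV = $150.00 × 83.293424
PV = $12,494.01

PV = PMT × (1-(1+r)^(-n))/r = $12,494.01


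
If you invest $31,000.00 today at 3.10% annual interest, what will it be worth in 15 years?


Future value formula: FV = PV × (1 + r)^t
FV = $31,000.00 × (1 + 0.031)^15
FV = $31,000.00 × 1.580811
FV = $49,005.14

FV = PV × (1 + r)^t = $49,005.14


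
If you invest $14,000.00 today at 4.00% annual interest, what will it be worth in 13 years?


Future value formula: FV = PV × (1 + r)^t
FV = $14,000.00 × (1 + 0.04)^13
FV = $14,000.00 × 1.6650735
FV = $23,311.03

FV = PV × (1 + r)^t = $23,311.03


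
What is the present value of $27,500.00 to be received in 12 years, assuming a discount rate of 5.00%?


Present value formula: PV = FV / (1 + r)^t
PV = $27,500.00 / (1 + 0.05)^12
PV = $27,500.00 / 1.795856
PV = $15,313.03

PV = FV / (1 + r)^t = $15,313.03


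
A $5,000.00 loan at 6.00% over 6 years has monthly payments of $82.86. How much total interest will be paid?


Total paid over the life of the loan = PMT × n.
Total paid = $82.86 × 72 = $5,965.92
Total interest = total paid − principal = $5,965.92 − $5,000.00 = $965.92

Total interest = (PMT × n) - PV = $965.92


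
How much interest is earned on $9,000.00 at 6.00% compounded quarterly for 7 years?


Compound interest earned = final amount − principal.
A = P(1 + r/n)^(nt) = $9,000.00 × (1 + 0.06/4)^(4 × 7) = $13,655.00
Interest = A − P = $13,655.00 − $9,000.00 = $4,655.00

Interest = A - P = $4,655.00


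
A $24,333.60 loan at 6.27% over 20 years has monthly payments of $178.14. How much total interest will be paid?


Total paid over the life of the loan = PMT × n.
Total paid = $178.14 × 240 = $42,753.60
Total interest = total paid − principal = $42,753.60 − $24,333.60 = $18,420.00

Total interest = (PMT × n) - PV = $18,420.00


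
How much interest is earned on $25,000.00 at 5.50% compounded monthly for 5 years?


Compound interest earned = final amount − principal.
A = P(1 + r/n)^(nt) = $25,000.00 × (1 + 0.055/12)^(12 × 5) = $32,892.59
Interest = A − P = $32,892.59 − $25,000.00 = $7,892.59

Interest = A - P = $7,892.59


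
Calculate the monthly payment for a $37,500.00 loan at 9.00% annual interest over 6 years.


Loan payment formula: PMT = PV × r / (1 − (1 + r)^(−n))
Monthly rate r = 0.09/12 = 0.0075, n = 72 months
Denominator: 1 − (1 + 0.09/12)^(−72) = 0.416076
PMT = $37,500.00 × (0.09/12) / 0.416076
PMT = $675.96 per month

PMT = PV × r / (1-(1+r)^(-n)) = $675.96/month


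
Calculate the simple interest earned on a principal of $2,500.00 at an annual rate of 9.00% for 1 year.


Simple interest formula: I = P × r × t
I = $2,500.00 × 0.09 × 1
I = $225.00

I = P × r × t = $225.00


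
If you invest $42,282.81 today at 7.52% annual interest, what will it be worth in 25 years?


Future value formula: FV = PV × (1 + r)^t
FV = $42,282.81 × (1 + 0.0752)^25
FV = $42,282.81 × 6.1267674
FV = $259,056.94

FV = PV × (1 + r)^t = $259,056.94


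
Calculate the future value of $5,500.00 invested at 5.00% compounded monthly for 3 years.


Compound interest formula: A = P(1 + r/n)^(nt)
A = $5,500.00 × (1 + 0.05/12)^(12 × 3)
Growth factor: (1 + 0.05/12)^36 = 1.161472
A = $5,500.00 × 1.161472
A = $6,388.10

A = P(1 + r/n)^(nt) = $6,388.10


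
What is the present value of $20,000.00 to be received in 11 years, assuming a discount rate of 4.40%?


Present value formula: PV = FV / (1 + r)^t
PV = $20,000.00 / (1 + 0.044)^11
PV = $20,000.00 / 1.605852
PV = $12,454.45

PV = FV / (1 + r)^t = $12,454.45


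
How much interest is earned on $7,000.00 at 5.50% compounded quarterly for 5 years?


Compound interest earned = final amount − principal.
A = P(1 + r/n)^(nt) = $7,000.00 × (1 + 0.055/4)^(4 × 5) = $9,198.47
Interest = A − P = $9,198.47 − $7,000.00 = $2,198.47

Interest = A - P = $2,198.47


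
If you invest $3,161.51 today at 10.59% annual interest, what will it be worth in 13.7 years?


Future value formula: FV = PV × (1 + r)^t
FV = $3,161.51 × (1 + 0.1059)^13.7
FV = $3,161.51 × 3.971067
FV = $12,554.57

FV = PV × (1 + r)^t = $12,554.57


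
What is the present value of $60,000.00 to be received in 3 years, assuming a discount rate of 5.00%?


Present value formula: PV = FV / (1 + r)^t
PV = $60,000.00 / (1 + 0.05)^3
PV = $60,000.00 / 1.157625
PV = $51,830.26

PV = FV / (1 + r)^t = $51,830.26


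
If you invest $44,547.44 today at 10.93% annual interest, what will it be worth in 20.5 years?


Future value formula: FV = PV × (1 + r)^t
FV = $44,547.44 × (1 + 0.1093)^20.5
FV = $44,547.44 × 8.385033
FV = $373,531.75

FV = PV × (1 + r)^t = $373,531.75


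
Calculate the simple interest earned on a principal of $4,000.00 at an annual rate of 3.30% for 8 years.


Simple interest formula: I = P × r × t
I = $4,000.00 × 0.033 × 8
I = $1,056.00

I = P × r × t = $1,056.00


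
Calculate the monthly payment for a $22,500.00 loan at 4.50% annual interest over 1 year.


Loan payment formula: PMT = PV × r / (1 − (1 + r)^(−n))
Monthly rate r = 0.045/12 = 0.00375, n = 12 months
Denominator: 1 − (1 + 0.045/12)^(−12) = 0.043922
PMT = $22,500.00 × (0.045/12) / 0.043922
PMT = $1,921.02 per month

PMT = PV × r / (1-(1+r)^(-n)) = $1,921.02/month


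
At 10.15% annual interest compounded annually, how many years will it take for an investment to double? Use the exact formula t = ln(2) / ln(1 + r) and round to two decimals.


Doubling condition: (1 + r)^t = 2
Take ln of both sides: t × ln(1 + r) = ln(2)
t = ln(2) / ln(1 + r)
t = 0.693147 / 0.096673
t = 7.17

t = ln(2) / ln(1 + r) = 7.17 years


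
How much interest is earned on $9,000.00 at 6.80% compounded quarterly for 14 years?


Compound interest earned = final amount − principal.
A = P(1 + r/n)^(nt) = $9,000.00 × (1 + 0.068/4)^(4 × 14) = $23,132.14
Interest = A − P = $23,132.14 − $9,000.00 = $14,132.14

Interest = A - P = $14,132.14


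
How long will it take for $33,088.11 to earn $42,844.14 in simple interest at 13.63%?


Rearrange the simple interest formula for t:
I = P × r × t  ⇒  t = I / (P × r)
t = $42,844.14 / ($33,088.11 × 0.1363)
t = 9.5

t = I/(P×r) = 9.5 years


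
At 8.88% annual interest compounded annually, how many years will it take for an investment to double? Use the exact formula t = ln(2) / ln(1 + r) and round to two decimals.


Doubling condition: (1 + r)^t = 2
Take ln of both sides: t × ln(1 + r) = ln(2)
t = ln(2) / ln(1 + r)
t = 0.693147 / 0.085076
t = 8.15

t = ln(2) / ln(1 + r) = 8.15 years


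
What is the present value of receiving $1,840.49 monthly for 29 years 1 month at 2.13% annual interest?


Present value of an ordinary annuity: PV = PMT × (1 − (1 + r)^(−n)) / r
Monthly rate r = 0.0213/12 = 0.001775, n = 349
PV = $1,840.49 × (1 − (1 + 0.0213/12)^(−349)) / (0.0213/12)
PV = $1,840.49 × 259.987283
PV = $478,503.99

PV = PMT × (1-(1+r)^(-n))/r = $478,503.99


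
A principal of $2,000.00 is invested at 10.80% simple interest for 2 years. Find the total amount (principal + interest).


Total amount formula: A = P(1 + rt) = P + P·r·t
Interest: I = P × r × t = $2,000.00 × 0.108 × 2 = $432.00
A = P + I = $2,000.00 + $432.00 = $2,432.00

A = P + I = P(1 + rt) = $2,432.00


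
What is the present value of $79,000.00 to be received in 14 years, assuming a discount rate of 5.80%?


Present value formula: PV = FV / (1 + r)^t
PV = $79,000.00 / (1 + 0.058)^14
PV = $79,000.00 / 2.201909
PV = $35,877.96

PV = FV / (1 + r)^t = $35,877.96


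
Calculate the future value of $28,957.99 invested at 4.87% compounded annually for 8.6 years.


Compound interest formula: A = P(1 + r/n)^(nt)
A = $28,957.99 × (1 + 0.0487/1)^(1 × 8.6)
Growth factor: (1 + 0.0487/1)^8.6 = 1.5052232
A = $28,957.99 × 1.5052232
A = $43,588.24

A = P(1 + r/n)^(nt) = $43,588.24


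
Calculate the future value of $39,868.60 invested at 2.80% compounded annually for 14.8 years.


Compound interest formula: A = P(1 + r/n)^(nt)
A = $39,868.60 × (1 + 0.028/1)^(1 × 14.8)
Growth factor: (1 + 0.028/1)^14.8 = 1.504867
A = $39,868.60 × 1.504867
A = $59,996.94

A = P(1 + r/n)^(nt) = $59,996.94


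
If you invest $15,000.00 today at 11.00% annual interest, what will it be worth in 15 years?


Future value formula: FV = PV × (1 + r)^t
FV = $15,000.00 × (1 + 0.11)^15
FV = $15,000.00 × 4.7845895
FV = $71,768.84

FV = PV × (1 + r)^t = $71,768.84


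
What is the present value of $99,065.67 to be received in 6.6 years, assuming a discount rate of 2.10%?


Present value formula: PV = FV / (1 + r)^t
PV = $99,065.67 / (1 + 0.021)^6.6
PV = $99,065.67 / 1.1470171
PV = $86,368.08

PV = FV / (1 + r)^t = $86,368.08


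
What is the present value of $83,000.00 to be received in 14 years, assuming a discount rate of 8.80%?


Present value formula: PV = FV / (1 + r)^t
PV = $83,000.00 / (1 + 0.088)^14
PV = $83,000.00 / 3.256901
PV = $25,484.35

PV = FV / (1 + r)^t = $25,484.35


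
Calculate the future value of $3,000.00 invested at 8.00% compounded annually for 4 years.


Compound interest formula: A = P(1 + r/n)^(nt)
A = $3,000.00 × (1 + 0.08/1)^(1 × 4)
Growth factor: (1 + 0.08/1)^4 = 1.360489
A = $3,000.00 × 1.360489
A = $4,081.47

A = P(1 + r/n)^(nt) = $4,081.47


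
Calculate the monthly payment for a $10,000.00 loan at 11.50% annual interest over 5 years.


Loan payment formula: PMT = PV × r / (1 − (1 + r)^(−n))
Monthly rate r = 0.115/12 ≈ 0.00958333, n = 60 months
Denominator: 1 − (1 + 0.115/12)^(−60) = 0.435752
PMT = $10,000.00 × (0.115/12) / 0.435752
PMT = $219.93 per month

PMT = PV × r / (1-(1+r)^(-n)) = $219.93/month


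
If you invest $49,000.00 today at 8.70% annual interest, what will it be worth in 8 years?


Future value formula: FV = PV × (1 + r)^t
FV = $49,000.00 × (1 + 0.087)^8
FV = $49,000.00 × 1.949110
FV = $95,506.39

FV = PV × (1 + r)^t = $95,506.39


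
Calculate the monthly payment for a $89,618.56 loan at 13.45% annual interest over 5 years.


Loan payment formula: PMT = PV × r / (1 − (1 + r)^(−n))
Monthly rate r = 0.1345/12 ≈ 0.01120833, n = 60 months
Denominator: 1 − (1 + 0.1345/12)^(−60) = 0.487656
PMT = $89,618.56 × (0.1345/12) / 0.487656
PMT = $2,059.80 per month

PMT = PV × r / (1-(1+r)^(-n)) = $2,059.80/month


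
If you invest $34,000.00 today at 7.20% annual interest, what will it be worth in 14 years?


Future value formula: FV = PV × (1 + r)^t
FV = $34,000.00 × (1 + 0.072)^14
FV = $34,000.00 × 2.646836
FV = $89,992.42

FV = PV × (1 + r)^t = $89,992.42


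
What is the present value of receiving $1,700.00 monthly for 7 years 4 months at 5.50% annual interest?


Present value of an ordinary annuity: PV = PMT × (1 − (1 + r)^(−n)) / r
Monthly rate r = 0.055/12 ≈ 0.00458333, n = 88
PV = $1,700.00 × (1 − (1 + 0.055/12)^(−88)) / (0.055/12)
PV = $1,700.00 × 72.282483
PV = $122,880.22

PV = PMT × (1-(1+r)^(-n))/r = $122,880.22


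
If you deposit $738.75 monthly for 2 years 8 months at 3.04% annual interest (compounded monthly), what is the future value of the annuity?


Future value of an ordinary annuity: FV = PMT × ((1 + r)^n − 1) / r
Monthly rate r = 0.0304/12 ≈ 0.00253333, n = 32
FV = $738.75 × ((1 + 0.0304/12)^32 − 1) / (0.0304/12)
FV = $738.75 × 33.288959
FV = $24,592.22

FV = PMT × ((1+r)^n - 1)/r = $24,592.22


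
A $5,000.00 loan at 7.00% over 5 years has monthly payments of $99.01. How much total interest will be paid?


Total paid over the life of the loan = PMT × n.
Total paid = $99.01 × 60 = $5,940.60
Total interest = total paid − principal = $5,940.60 − $5,000.00 = $940.60

Total interest = (PMT × n) - PV = $940.60


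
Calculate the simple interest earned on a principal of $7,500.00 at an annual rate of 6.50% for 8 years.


Simple interest formula: I = P × r × t
I = $7,500.00 × 0.065 × 8
I = $3,900.00

I = P × r × t = $3,900.00


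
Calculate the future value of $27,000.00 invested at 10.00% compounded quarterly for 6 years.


Compound interest formula: A = P(1 + r/n)^(nt)
A = $27,000.00 × (1 + 0.1/4)^(4 × 6)
Growth factor: (1 + 0.1/4)^24 = 1.808726
A = $27,000.00 × 1.808726
A = $48,835.60

A = P(1 + r/n)^(nt) = $48,835.60


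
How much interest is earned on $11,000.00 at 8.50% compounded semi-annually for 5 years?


Compound interest earned = final amount − principal.
A = P(1 + r/n)^(nt) = $11,000.00 × (1 + 0.085/2)^(2 × 5) = $16,678.36
Interest = A − P = $16,678.36 − $11,000.00 = $5,678.36

Interest = A - P = $5,678.36


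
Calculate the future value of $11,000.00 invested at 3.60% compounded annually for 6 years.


Compound interest formula: A = P(1 + r/n)^(nt)
A = $11,000.00 × (1 + 0.036/1)^(1 × 6)
Growth factor: (1 + 0.036/1)^6 = 1.236399
A = $11,000.00 × 1.236399
A = $13,600.39

A = P(1 + r/n)^(nt) = $13,600.39


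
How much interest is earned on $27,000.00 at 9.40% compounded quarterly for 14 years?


Compound interest earned = final amount − principal.
A = P(1 + r/n)^(nt) = $27,000.00 × (1 + 0.094/4)^(4 × 14) = $99,147.83
Interest = A − P = $99,147.83 − $27,000.00 = $72,147.83

Interest = A - P = $72,147.83


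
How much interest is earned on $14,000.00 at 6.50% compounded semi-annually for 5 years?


Compound interest earned = final amount − principal.
A = P(1 + r/n)^(nt) = $14,000.00 × (1 + 0.065/2)^(2 × 5) = $19,276.52
Interest = A − P = $19,276.52 − $14,000.00 = $5,276.52

Interest = A - P = $5,276.52


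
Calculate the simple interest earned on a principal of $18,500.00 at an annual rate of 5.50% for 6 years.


Simple interest formula: I = P × r × t
I = $18,500.00 × 0.055 × 6
I = $6,105.00

I = P × r × t = $6,105.00


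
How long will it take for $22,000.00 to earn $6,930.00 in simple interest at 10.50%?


Rearrange the simple interest formula for t:
I = P × r × t  ⇒  t = I / (P × r)
t = $6,930.00 / ($22,000.00 × 0.105)
t = 3

t = I/(P×r) = 3 years


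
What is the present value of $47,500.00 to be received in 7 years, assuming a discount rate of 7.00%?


Present value formula: PV = FV / (1 + r)^t
PV = $47,500.00 / (1 + 0.07)^7
PV = $47,500.00 / 1.6057815
PV = $29,580.61

PV = FV / (1 + r)^t = $29,580.61


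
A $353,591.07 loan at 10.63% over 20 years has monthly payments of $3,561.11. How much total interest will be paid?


Total paid over the life of the loan = PMT × n.
Total paid = $3,561.11 × 240 = $854,666.40
Total interest = total paid − principal = $854,666.40 − $353,591.07 = $501,075.33

Total interest = (PMT × n) - PV = $501,075.33


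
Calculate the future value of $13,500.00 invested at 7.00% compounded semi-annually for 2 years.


Compound interest formula: A = P(1 + r/n)^(nt)
A = $13,500.00 × (1 + 0.07/2)^(2 × 2)
Growth factor: (1 + 0.07/2)^4 = 1.147523
A = $13,500.00 × 1.147523
A = $15,491.56

A = P(1 + r/n)^(nt) = $15,491.56


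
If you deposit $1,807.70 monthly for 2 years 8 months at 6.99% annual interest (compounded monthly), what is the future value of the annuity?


Future value of an ordinary annuity: FV = PMT × ((1 + r)^n − 1) / r
Monthly rate r = 0.0699/12 = 0.005825, n = 32
FV = $1,807.70 × ((1 + 0.0699/12)^32 − 1) / (0.0699/12)
FV = $1,807.70 × 35.064841
FV = $63,386.71

FV = PMT × ((1+r)^n - 1)/r = $63,386.71


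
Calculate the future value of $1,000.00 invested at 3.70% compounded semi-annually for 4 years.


Compound interest formula: A = P(1 + r/n)^(nt)
A = $1,000.00 × (1 + 0.037/2)^(2 × 4)
Growth factor: (1 + 0.037/2)^8 = 1.157946
A = $1,000.00 × 1.157946
A = $1,157.95

A = P(1 + r/n)^(nt) = $1,157.95


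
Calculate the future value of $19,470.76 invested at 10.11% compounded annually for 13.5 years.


Compound interest formula: A = P(1 + r/n)^(nt)
A = $19,470.76 × (1 + 0.1011/1)^(1 × 13.5)
Growth factor: (1 + 0.1011/1)^13.5 = 3.6699597
A = $19,470.76 × 3.6699597
A = $71,456.90

A = P(1 + r/n)^(nt) = $71,456.90


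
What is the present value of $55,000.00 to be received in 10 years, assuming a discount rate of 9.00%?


Present value formula: PV = FV / (1 + r)^t
PV = $55,000.00 / (1 + 0.09)^10
PV = $55,000.00 / 2.367364
PV = $23,232.59

PV = FV / (1 + r)^t = $23,232.59


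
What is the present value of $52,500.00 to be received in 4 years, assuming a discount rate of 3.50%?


Present value formula: PV = FV / (1 + r)^t
PV = $52,500.00 / (1 + 0.035)^4
PV = $52,500.00 / 1.147523
PV = $45,750.72

PV = FV / (1 + r)^t = $45,750.72


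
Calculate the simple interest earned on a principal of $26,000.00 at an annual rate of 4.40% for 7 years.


Simple interest formula: I = P × r × t
I = $26,000.00 × 0.044 × 7
I = $8,008.00

I = P × r × t = $8,008.00


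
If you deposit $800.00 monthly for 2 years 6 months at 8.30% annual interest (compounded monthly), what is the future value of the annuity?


Future value of an ordinary annuity: FV = PMT × ((1 + r)^n − 1) / r
Monthly rate r = 0.083/12 ≈ 0.00691667, n = 30
FV = $800.00 × ((1 + 0.083/12)^30 − 1) / (0.083/12)
FV = $800.00 × 33.212385
FV = $26,569.91

FV = PMT × ((1+r)^n - 1)/r = $26,569.91


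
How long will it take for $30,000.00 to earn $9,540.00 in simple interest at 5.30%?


Rearrange the simple interest formula for t:
I = P × r × t  ⇒  t = I / (P × r)
t = $9,540.00 / ($30,000.00 × 0.053)
t = 6

t = I/(P×r) = 6 years


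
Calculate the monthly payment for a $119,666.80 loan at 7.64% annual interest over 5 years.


Loan payment formula: PMT = PV × r / (1 − (1 + r)^(−n))
Monthly rate r = 0.0764/12 ≈ 0.00636667, n = 60 months
Denominator: 1 − (1 + 0.0764/12)^(−60) = 0.316678
PMT = $119,666.80 × (0.0764/12) / 0.316678
PMT = $2,405.85 per month

PMT = PV × r / (1-(1+r)^(-n)) = $2,405.85/month


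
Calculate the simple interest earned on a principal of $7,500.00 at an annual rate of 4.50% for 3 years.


Simple interest formula: I = P × r × t
I = $7,500.00 × 0.045 × 3
I = $1,012.50

I = P × r × t = $1,012.50


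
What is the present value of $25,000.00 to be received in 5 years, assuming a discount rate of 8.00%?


Present value formula: PV = FV / (1 + r)^t
PV = $25,000.00 / (1 + 0.08)^5
PV = $25,000.00 / 1.469328
PV = $17,014.58

PV = FV / (1 + r)^t = $17,014.58


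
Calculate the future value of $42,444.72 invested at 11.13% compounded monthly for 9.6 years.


Compound interest formula: A = P(1 + r/n)^(nt)
A = $42,444.72 × (1 + 0.1113/12)^(12 × 9.6)
Growth factor: (1 + 0.1113/12)^115.2 = 2.8966513
A = $42,444.72 × 2.8966513
A = $122,947.55

A = P(1 + r/n)^(nt) = $122,947.55


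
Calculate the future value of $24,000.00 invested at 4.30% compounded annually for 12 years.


Compound interest formula: A = P(1 + r/n)^(nt)
A = $24,000.00 × (1 + 0.043/1)^(1 × 12)
Growth factor: (1 + 0.043/1)^12 = 1.6573403
A = $24,000.00 × 1.6573403
A = $39,776.17

A = P(1 + r/n)^(nt) = $39,776.17


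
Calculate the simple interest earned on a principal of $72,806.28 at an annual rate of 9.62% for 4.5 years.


Simple interest formula: I = P × r × t
I = $72,806.28 × 0.0962 × 4.5
I = $31,517.84

I = P × r × t = $31,517.84


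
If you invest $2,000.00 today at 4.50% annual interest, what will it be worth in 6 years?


Future value formula: FV = PV × (1 + r)^t
FV = $2,000.00 × (1 + 0.045)^6
FV = $2,000.00 × 1.302260
FV = $2,604.52

FV = PV × (1 + r)^t = $2,604.52


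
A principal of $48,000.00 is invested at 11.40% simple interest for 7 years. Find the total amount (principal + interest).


Total amount formula: A = P(1 + rt) = P + P·r·t
Interest: I = P × r × t = $48,000.00 × 0.114 × 7 = $38,304.00
A = P + I = $48,000.00 + $38,304.00 = $86,304.00

A = P + I = P(1 + rt) = $86,304.00


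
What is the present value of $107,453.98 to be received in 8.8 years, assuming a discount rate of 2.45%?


Present value formula: PV = FV / (1 + r)^t
PV = $107,453.98 / (1 + 0.0245)^8.8
PV = $107,453.98 / 1.2373862
PV = $86,839.48

PV = FV / (1 + r)^t = $86,839.48


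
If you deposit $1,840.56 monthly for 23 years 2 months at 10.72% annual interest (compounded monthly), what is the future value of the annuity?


Future value of an ordinary annuity: FV = PMT × ((1 + r)^n − 1) / r
Monthly rate r = 0.1072/12 ≈ 0.00893333, n = 278
FV = $1,840.56 × ((1 + 0.1072/12)^278 − 1) / (0.1072/12)
FV = $1,840.56 × 1214.700291
FV = $2,235,728.77

FV = PMT × ((1+r)^n - 1)/r = $2,235,728.77


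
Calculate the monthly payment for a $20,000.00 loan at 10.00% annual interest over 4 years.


Loan payment formula: PMT = PV × r / (1 − (1 + r)^(−n))
Monthly rate r = 0.1/12 ≈ 0.00833333, n = 48 months
Denominator: 1 − (1 + 0.1/12)^(−48) = 0.328568
PMT = $20,000.00 × (0.1/12) / 0.328568
PMT = $507.25 per month

PMT = PV × r / (1-(1+r)^(-n)) = $507.25/month


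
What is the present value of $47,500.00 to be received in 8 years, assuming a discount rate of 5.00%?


Present value formula: PV = FV / (1 + r)^t
PV = $47,500.00 / (1 + 0.05)^8
PV = $47,500.00 / 1.4774554
PV = $32,149.87

PV = FV / (1 + r)^t = $32,149.87


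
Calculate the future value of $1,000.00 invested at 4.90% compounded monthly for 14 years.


Compound interest formula: A = P(1 + r/n)^(nt)
A = $1,000.00 × (1 + 0.049/12)^(12 × 14)
Growth factor: (1 + 0.049/12)^168 = 1.9829849
A = $1,000.00 × 1.9829849
A = $1,982.98

A = P(1 + r/n)^(nt) = $1,982.98


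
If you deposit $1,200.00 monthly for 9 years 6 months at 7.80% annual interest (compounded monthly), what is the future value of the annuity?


Future value of an ordinary annuity: FV = PMT × ((1 + r)^n − 1) / r
Monthly rate r = 0.078/12 = 0.0065, n = 114
FV = $1,200.00 × ((1 + 0.078/12)^114 − 1) / (0.078/12)
FV = $1,200.00 × 168.155035
FV = $201,786.04

FV = PMT × ((1+r)^n - 1)/r = $201,786.04


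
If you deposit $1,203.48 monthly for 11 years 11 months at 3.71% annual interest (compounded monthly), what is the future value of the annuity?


Future value of an ordinary annuity: FV = PMT × ((1 + r)^n − 1) / r
Monthly rate r = 0.0371/12 ≈ 0.00309167, n = 143
FV = $1,203.48 × ((1 + 0.0371/12)^143 − 1) / (0.0371/12)
FV = $1,203.48 × 179.490063
FV = $216,012.70

FV = PMT × ((1+r)^n - 1)/r = $216,012.70


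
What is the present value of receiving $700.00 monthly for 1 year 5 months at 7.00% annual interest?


Present value of an ordinary annuity: PV = PMT × (1 − (1 + r)^(−n)) / r
Monthly rate r = 0.07/12 ≈ 0.00583333, n = 17
PV = $700.00 × (1 − (1 + 0.07/12)^(−17)) / (0.07/12)
PV = $700.00 × 16.139534
PV = $11,297.67

PV = PMT × (1-(1+r)^(-n))/r = $11,297.67


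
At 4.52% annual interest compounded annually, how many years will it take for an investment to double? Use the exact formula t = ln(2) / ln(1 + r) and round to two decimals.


Doubling condition: (1 + r)^t = 2
Take ln of both sides: t × ln(1 + r) = ln(2)
t = ln(2) / ln(1 + r)
t = 0.693147 / 0.044208
t = 15.68

t = ln(2) / ln(1 + r) = 15.68 years


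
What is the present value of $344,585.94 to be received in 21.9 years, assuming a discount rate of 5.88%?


Present value formula: PV = FV / (1 + r)^t
PV = $344,585.94 / (1 + 0.0588)^21.9
PV = $344,585.94 / 3.4948225
PV = $98,598.98

PV = FV / (1 + r)^t = $98,598.98


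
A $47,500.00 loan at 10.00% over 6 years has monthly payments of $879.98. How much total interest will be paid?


Total paid over the life of the loan = PMT × n.
Total paid = $879.98 × 72 = $63,358.56
Total interest = total paid − principal = $63,358.56 − $47,500.00 = $15,858.56

Total interest = (PMT × n) - PV = $15,858.56


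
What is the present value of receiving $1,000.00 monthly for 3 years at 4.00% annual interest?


Present value of an ordinary annuity: PV = PMT × (1 − (1 + r)^(−n)) / r
Monthly rate r = 0.04/12 ≈ 0.00333333, n = 36
PV = $1,000.00 × (1 − (1 + 0.04/12)^(−36)) / (0.04/12)
PV = $1,000.00 × 33.870766
PV = $33,870.77

PV = PMT × (1-(1+r)^(-n))/r = $33,870.77


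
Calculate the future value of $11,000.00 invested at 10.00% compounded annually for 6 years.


Compound interest formula: A = P(1 + r/n)^(nt)
A = $11,000.00 × (1 + 0.1/1)^(1 × 6)
Growth factor: (1 + 0.1/1)^6 = 1.771561
A = $11,000.00 × 1.771561
A = $19,487.17

A = P(1 + r/n)^(nt) = $19,487.17


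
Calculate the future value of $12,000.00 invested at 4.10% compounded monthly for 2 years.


Compound interest formula: A = P(1 + r/n)^(nt)
A = $12,000.00 × (1 + 0.041/12)^(12 × 2)
Growth factor: (1 + 0.041/12)^24 = 1.085304
A = $12,000.00 × 1.085304
A = $13,023.65

A = P(1 + r/n)^(nt) = $13,023.65


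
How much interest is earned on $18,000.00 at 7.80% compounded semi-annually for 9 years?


Compound interest earned = final amount − principal.
A = P(1 + r/n)^(nt) = $18,000.00 × (1 + 0.078/2)^(2 × 9) = $35,838.71
Interest = A − P = $35,838.71 − $18,000.00 = $17,838.71

Interest = A - P = $17,838.71


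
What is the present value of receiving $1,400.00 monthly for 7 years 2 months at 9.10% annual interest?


Present value of an ordinary annuity: PV = PMT × (1 − (1 + r)^(−n)) / r
Monthly rate r = 0.091/12 ≈ 0.00758333, n = 86
PV = $1,400.00 × (1 − (1 + 0.091/12)^(−86)) / (0.091/12)
PV = $1,400.00 × 63.006709
PV = $88,209.39

PV = PMT × (1-(1+r)^(-n))/r = $88,209.39


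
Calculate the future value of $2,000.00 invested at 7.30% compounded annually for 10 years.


Compound interest formula: A = P(1 + r/n)^(nt)
A = $2,000.00 × (1 + 0.073/1)^(1 × 10)
Growth factor: (1 + 0.073/1)^10 = 2.023006
A = $2,000.00 × 2.023006
A = $4,046.01

A = P(1 + r/n)^(nt) = $4,046.01


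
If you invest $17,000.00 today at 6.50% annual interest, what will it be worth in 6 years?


Future value formula: FV = PV × (1 + r)^t
FV = $17,000.00 × (1 + 0.065)^6
FV = $17,000.00 × 1.4591423
FV = $24,805.42

FV = PV × (1 + r)^t = $24,805.42


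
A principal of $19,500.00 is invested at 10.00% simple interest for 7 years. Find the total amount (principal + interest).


Total amount formula: A = P(1 + rt) = P + P·r·t
Interest: I = P × r × t = $19,500.00 × 0.1 × 7 = $13,650.00
A = P + I = $19,500.00 + $13,650.00 = $33,150.00

A = P + I = P(1 + rt) = $33,150.00


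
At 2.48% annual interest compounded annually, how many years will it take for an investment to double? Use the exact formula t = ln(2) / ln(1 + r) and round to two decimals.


Doubling condition: (1 + r)^t = 2
Take ln of both sides: t × ln(1 + r) = ln(2)
t = ln(2) / ln(1 + r)
t = 0.693147 / 0.0244975
t = 28.29

t = ln(2) / ln(1 + r) = 28.29 years


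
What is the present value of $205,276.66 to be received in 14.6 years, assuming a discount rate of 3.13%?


Present value formula: PV = FV / (1 + r)^t
PV = $205,276.66 / (1 + 0.0313)^14.6
PV = $205,276.66 / 1.5682715
PV = $130,893.57

PV = FV / (1 + r)^t = $130,893.57
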